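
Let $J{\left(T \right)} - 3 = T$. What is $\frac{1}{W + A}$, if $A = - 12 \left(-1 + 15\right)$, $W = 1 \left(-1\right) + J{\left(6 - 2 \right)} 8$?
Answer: $- \frac{1}{113} \approx -0.0088496$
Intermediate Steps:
$J{\left(T \right)} = 3 + T$
$W = 55$ ($W = 1 \left(-1\right) + \left(3 + \left(6 - 2\right)\right) 8 = -1 + \left(3 + \left(6 - 2\right)\right) 8 = -1 + \left(3 + 4\right) 8 = -1 + 7 \cdot 8 = -1 + 56 = 55$)
$A = -168$ ($A = \left(-12\right) 14 = -168$)
$\frac{1}{W + A} = \frac{1}{55 - 168} = \frac{1}{-113} = - \frac{1}{113}$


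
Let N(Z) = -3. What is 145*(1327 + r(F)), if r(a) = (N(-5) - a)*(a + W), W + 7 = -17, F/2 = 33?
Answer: -227795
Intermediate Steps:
F = 66 (F = 2*33 = 66)
W = -24 (W = -7 - 17 = -24)
r(a) = (-24 + a)*(-3 - a) (r(a) = (-3 - a)*(a - 24) = (-3 - a)*(-24 + a) = (-24 + a)*(-3 - a))
145*(1327 + r(F)) = 145*(1327 + (72 - 1*66**2 + 21*66)) = 145*(1327 + (72 - 1*4356 + 1386)) = 145*(1327 + (72 - 4356 + 1386)) = 145*(1327 - 2898) = 145*(-1571) = -227795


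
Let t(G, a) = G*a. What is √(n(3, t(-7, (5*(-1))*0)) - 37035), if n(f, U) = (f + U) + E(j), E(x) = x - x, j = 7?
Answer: 2*I*√9258 ≈ 192.44*I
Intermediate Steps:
E(x) = 0
n(f, U) = U + f (n(f, U) = (f + U) + 0 = (U + f) + 0 = U + f)
√(n(3, t(-7, (5*(-1))*0)) - 37035) = √((-7*5*(-1)*0 + 3) - 37035) = √((-(-35)*0 + 3) - 37035) = √((-7*0 + 3) - 37035) = √((0 + 3) - 37035) = √(3 - 37035) = √(-37032) = 2*I*√9258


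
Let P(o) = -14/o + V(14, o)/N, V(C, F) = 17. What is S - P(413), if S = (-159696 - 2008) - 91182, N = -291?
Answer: -4341798149/17169 ≈ -2.5289e+5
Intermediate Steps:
P(o) = -17/291 - 14/o (P(o) = -14/o + 17/(-291) = -14/o + 17*(-1/291) = -14/o - 17/291 = -17/291 - 14/o)
S = -252886 (S = -161704 - 91182 = -252886)
S - P(413) = -252886 - (-17/291 - 14/413) = -252886 - (-17/291 - 14*1/413) = -252886 - (-17/291 - 2/59) = -252886 - 1*(-1585/17169) = -252886 + 1585/17169 = -4341798149/17169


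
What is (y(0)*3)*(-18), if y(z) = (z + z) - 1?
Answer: 54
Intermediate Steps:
y(z) = -1 + 2*z (y(z) = 2*z - 1 = -1 + 2*z)
(y(0)*3)*(-18) = ((-1 + 2*0)*3)*(-18) = ((-1 + 0)*3)*(-18) = -1*3*(-18) = -3*(-18) = 54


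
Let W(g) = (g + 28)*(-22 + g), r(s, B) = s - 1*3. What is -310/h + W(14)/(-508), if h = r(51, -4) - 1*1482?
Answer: 79913/91059 ≈ 0.87760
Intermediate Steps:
r(s, B) = -3 + s (r(s, B) = s - 3 = -3 + s)
W(g) = (-22 + g)*(28 + g) (W(g) = (28 + g)*(-22 + g) = (-22 + g)*(28 + g))
h = -1434 (h = (-3 + 51) - 1*1482 = 48 - 1482 = -1434)
-310/h + W(14)/(-508) = -310/(-1434) + (-616 + 14² + 6*14)/(-508) = -310*(-1/1434) + (-616 + 196 + 84)*(-1/508) = 155/717 - 336*(-1/508) = 155/717 + 84/127 = 79913/91059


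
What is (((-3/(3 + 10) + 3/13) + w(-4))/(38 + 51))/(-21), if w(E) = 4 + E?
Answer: 0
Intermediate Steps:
(((-3/(3 + 10) + 3/13) + w(-4))/(38 + 51))/(-21) = (((-3/(3 + 10) + 3/13) + (4 - 4))/(38 + 51))/(-21) = -((-3/13 + 3*(1/13)) + 0)/(21*89) = -((-3*1/13 + 3/13) + 0)/(21*89) = -((-3/13 + 3/13) + 0)/(21*89) = -(0 + 0)/(21*89) = -0/89 = -1/21*0 = 0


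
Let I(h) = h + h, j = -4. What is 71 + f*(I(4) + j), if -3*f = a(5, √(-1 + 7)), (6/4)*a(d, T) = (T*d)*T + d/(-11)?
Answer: 4429/99 ≈ 44.737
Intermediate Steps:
a(d, T) = -2*d/33 + 2*d*T²/3 (a(d, T) = 2*((T*d)*T + d/(-11))/3 = 2*(d*T² + d*(-1/11))/3 = 2*(d*T² - d/11)/3 = 2*(-d/11 + d*T²)/3 = -2*d/33 + 2*d*T²/3)
I(h) = 2*h
f = -650/99 (f = -2*5*(-1 + 11*(√(-1 + 7))²)/99 = -2*5*(-1 + 11*(√6)²)/99 = -2*5*(-1 + 11*6)/99 = -2*5*(-1 + 66)/99 = -2*5*65/99 = -⅓*650/33 = -650/99 ≈ -6.5657)
71 + f*(I(4) + j) = 71 - 650*(2*4 - 4)/99 = 71 - 650*(8 - 4)/99 = 71 - 650/99*4 = 71 - 2600/99 = 4429/99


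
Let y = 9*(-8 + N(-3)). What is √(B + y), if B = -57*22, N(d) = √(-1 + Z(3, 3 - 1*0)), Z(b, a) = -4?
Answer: √(-1326 + 9*I*√5) ≈ 0.2763 + 36.415*I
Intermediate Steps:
N(d) = I*√5 (N(d) = √(-1 - 4) = √(-5) = I*√5)
y = -72 + 9*I*√5 (y = 9*(-8 + I*√5) = -72 + 9*I*√5 ≈ -72.0 + 20.125*I)
B = -1254
√(B + y) = √(-1254 + (-72 + 9*I*√5)) = √(-1326 + 9*I*√5)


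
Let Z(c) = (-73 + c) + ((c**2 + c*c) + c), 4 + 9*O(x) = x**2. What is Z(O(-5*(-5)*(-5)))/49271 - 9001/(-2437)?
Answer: 136213956110/1080660843 ≈ 126.05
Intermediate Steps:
O(x) = -4/9 + x**2/9
Z(c) = -73 + 2*c + 2*c**2 (Z(c) = (-73 + c) + ((c**2 + c**2) + c) = (-73 + c) + (2*c**2 + c) = (-73 + c) + (c + 2*c**2) = -73 + 2*c + 2*c**2)
Z(O(-5*(-5)*(-5)))/49271 - 9001/(-2437) = (-73 + 2*(-4/9 + (-5*(-5)*(-5))**2/9) + 2*(-4/9 + (-5*(-5)*(-5))**2/9)**2)/49271 - 9001/(-2437) = (-73 + 2*(-4/9 + (25*(-5))**2/9) + 2*(-4/9 + (25*(-5))**2/9)**2)*(1/49271) - 9001*(-1/2437) = (-73 + 2*(-4/9 + (1/9)*(-125)**2) + 2*(-4/9 + (1/9)*(-125)**2)**2)*(1/49271) + 9001/2437 = (-73 + 2*(-4/9 + (1/9)*15625) + 2*(-4/9 + (1/9)*15625)**2)*(1/49271) + 9001/2437 = (-73 + 2*(-4/9 + 15625/9) + 2*(-4/9 + 15625/9)**2)*(1/49271) + 9001/2437 = (-73 + 2*(5207/3) + 2*(5207/3)**2)*(1/49271) + 9001/2437 = (-73 + 10414/3 + 2*(27112849/9))*(1/49271) + 9001/2437 = (-73 + 10414/3 + 54225698/9)*(1/49271) + 9001/2437 = (54256283/9)*(1/49271) + 9001/2437 = 54256283/443439 + 9001/2437 = 136213956110/1080660843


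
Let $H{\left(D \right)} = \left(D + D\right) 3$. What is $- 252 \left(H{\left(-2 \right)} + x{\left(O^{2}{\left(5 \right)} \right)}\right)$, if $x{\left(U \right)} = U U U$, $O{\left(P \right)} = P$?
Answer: $-3934476$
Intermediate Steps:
$H{\left(D \right)} = 6 D$ ($H{\left(D \right)} = 2 D 3 = 6 D$)
$x{\left(U \right)} = U^{3}$ ($x{\left(U \right)} = U^{2} U = U^{3}$)
$- 252 \left(H{\left(-2 \right)} + x{\left(O^{2}{\left(5 \right)} \right)}\right) = - 252 \left(6 \left(-2\right) + \left(5^{2}\right)^{3}\right) = - 252 \left(-12 + 25^{3}\right) = - 252 \left(-12 + 15625\right) = \left(-252\right) 15613 = -3934476$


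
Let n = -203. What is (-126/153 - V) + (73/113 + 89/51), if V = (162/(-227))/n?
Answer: 415362148/265564803 ≈ 1.5641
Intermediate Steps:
V = 162/46081 (V = (162/(-227))/(-203) = (162*(-1/227))*(-1/203) = -162/227*(-1/203) = 162/46081 ≈ 0.0035155)
(-126/153 - V) + (73/113 + 89/51) = (-126/153 - 1*162/46081) + (73/113 + 89/51) = (-126*1/153 - 162/46081) + (73*(1/113) + 89*(1/51)) = (-14/17 - 162/46081) + (73/113 + 89/51) = -647888/783377 + 13780/5763 = 415362148/265564803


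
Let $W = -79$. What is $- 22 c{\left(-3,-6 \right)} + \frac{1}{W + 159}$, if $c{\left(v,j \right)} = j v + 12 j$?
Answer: $\frac{95041}{80} \approx 1188.0$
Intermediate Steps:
$c{\left(v,j \right)} = 12 j + j v$
$- 22 c{\left(-3,-6 \right)} + \frac{1}{W + 159} = - 22 \left(- 6 \left(12 - 3\right)\right) + \frac{1}{-79 + 159} = - 22 \left(\left(-6\right) 9\right) + \frac{1}{80} = \left(-22\right) \left(-54\right) + \frac{1}{80} = 1188 + \frac{1}{80} = \frac{95041}{80}$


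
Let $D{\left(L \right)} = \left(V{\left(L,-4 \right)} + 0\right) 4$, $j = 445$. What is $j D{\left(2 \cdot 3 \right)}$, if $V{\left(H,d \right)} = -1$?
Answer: $-1780$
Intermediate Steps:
$D{\left(L \right)} = -4$ ($D{\left(L \right)} = \left(-1 + 0\right) 4 = \left(-1\right) 4 = -4$)
$j D{\left(2 \cdot 3 \right)} = 445 \left(-4\right) = -1780$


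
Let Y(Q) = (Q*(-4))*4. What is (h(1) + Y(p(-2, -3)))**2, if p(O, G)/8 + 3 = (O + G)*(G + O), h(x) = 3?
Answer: 7912969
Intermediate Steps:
p(O, G) = -24 + 8*(G + O)**2 (p(O, G) = -24 + 8*((O + G)*(G + O)) = -24 + 8*((G + O)*(G + O)) = -24 + 8*(G + O)**2)
Y(Q) = -16*Q (Y(Q) = -4*Q*4 = -16*Q)
(h(1) + Y(p(-2, -3)))**2 = (3 - 16*(-24 + 8*(-3 - 2)**2))**2 = (3 - 16*(-24 + 8*(-5)**2))**2 = (3 - 16*(-24 + 8*25))**2 = (3 - 16*(-24 + 200))**2 = (3 - 16*176)**2 = (3 - 2816)**2 = (-2813)**2 = 7912969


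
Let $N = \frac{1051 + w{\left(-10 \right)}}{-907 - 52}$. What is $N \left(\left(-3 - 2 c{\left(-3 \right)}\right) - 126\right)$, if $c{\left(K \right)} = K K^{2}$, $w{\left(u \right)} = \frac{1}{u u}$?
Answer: $\frac{315303}{3836} \approx 82.196$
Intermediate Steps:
$w{\left(u \right)} = \frac{1}{u^{2}}$
$c{\left(K \right)} = K^{3}$
$N = - \frac{105101}{95900}$ ($N = \frac{1051 + \frac{1}{100}}{-907 - 52} = \frac{1051 + \frac{1}{100}}{-959} = \frac{105101}{100} \left(- \frac{1}{959}\right) = - \frac{105101}{95900} \approx -1.0959$)
$N \left(\left(-3 - 2 c{\left(-3 \right)}\right) - 126\right) = - \frac{105101 \left(\left(-3 - 2 \left(-3\right)^{3}\right) - 126\right)}{95900} = - \frac{105101 \left(\left(-3 - -54\right) - 126\right)}{95900} = - \frac{105101 \left(\left(-3 + 54\right) - 126\right)}{95900} = - \frac{105101 \left(51 - 126\right)}{95900} = \left(- \frac{105101}{95900}\right) \left(-75\right) = \frac{315303}{3836}$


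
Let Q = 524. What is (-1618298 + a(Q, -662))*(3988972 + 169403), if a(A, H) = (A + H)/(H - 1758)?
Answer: -1628536509485925/242 ≈ -6.7295e+12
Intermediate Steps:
a(A, H) = (A + H)/(-1758 + H)
(-1618298 + a(Q, -662))*(3988972 + 169403) = (-1618298 + (524 - 662)/(-1758 - 662))*(3988972 + 169403) = (-1618298 - 138/(-2420))*4158375 = (-1618298 - 1/2420*(-138))*4158375 = (-1618298 + 69/1210)*4158375 = -1958140511/1210*4158375 = -1628536509485925/242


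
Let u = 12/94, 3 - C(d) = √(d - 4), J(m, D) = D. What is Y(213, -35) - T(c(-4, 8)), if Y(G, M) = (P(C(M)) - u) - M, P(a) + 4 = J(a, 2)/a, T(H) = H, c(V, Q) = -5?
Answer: 13535/376 + I*√39/24 ≈ 35.997 + 0.26021*I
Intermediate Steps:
C(d) = 3 - √(-4 + d) (C(d) = 3 - √(d - 4) = 3 - √(-4 + d))
P(a) = -4 + 2/a
u = 6/47 (u = 12*(1/94) = 6/47 ≈ 0.12766)
Y(G, M) = -194/47 - M + 2/(3 - √(-4 + M)) (Y(G, M) = ((-4 + 2/(3 - √(-4 + M))) - 1*6/47) - M = ((-4 + 2/(3 - √(-4 + M))) - 6/47) - M = (-194/47 + 2/(3 - √(-4 + M))) - M = -194/47 - M + 2/(3 - √(-4 + M)))
Y(213, -35) - T(c(-4, 8)) = (-94 + (-194 - 47*(-35))*(-3 + √(-4 - 35)))/(47*(-3 + √(-4 - 35))) - 1*(-5) = (-94 + (-194 + 1645)*(-3 + √(-39)))/(47*(-3 + √(-39))) + 5 = (-94 + 1451*(-3 + I*√39))/(47*(-3 + I*√39)) + 5 = (-94 + (-4353 + 1451*I*√39))/(47*(-3 + I*√39)) + 5 = (-4447 + 1451*I*√39)/(47*(-3 + I*√39)) + 5 = 5 + (-4447 + 1451*I*√39)/(47*(-3 + I*√39))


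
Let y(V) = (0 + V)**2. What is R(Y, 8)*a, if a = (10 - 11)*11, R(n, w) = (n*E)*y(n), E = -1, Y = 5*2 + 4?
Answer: 30184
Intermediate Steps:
Y = 14 (Y = 10 + 4 = 14)
y(V) = V**2
R(n, w) = -n**3 (R(n, w) = (n*(-1))*n**2 = (-n)*n**2 = -n**3)
a = -11 (a = -1*11 = -11)
R(Y, 8)*a = -1*14**3*(-11) = -1*2744*(-11) = -2744*(-11) = 30184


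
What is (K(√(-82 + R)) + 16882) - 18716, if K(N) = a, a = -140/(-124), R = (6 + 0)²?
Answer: -56819/31 ≈ -1832.9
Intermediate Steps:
R = 36 (R = 6² = 36)
a = 35/31 (a = -140*(-1/124) = 35/31 ≈ 1.1290)
K(N) = 35/31
(K(√(-82 + R)) + 16882) - 18716 = (35/31 + 16882) - 18716 = 523377/31 - 18716 = -56819/31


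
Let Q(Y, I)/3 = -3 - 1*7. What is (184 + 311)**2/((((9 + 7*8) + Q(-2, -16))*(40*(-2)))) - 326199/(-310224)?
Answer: -15645683/180964 ≈ -86.457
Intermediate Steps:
Q(Y, I) = -30 (Q(Y, I) = 3*(-3 - 1*7) = 3*(-3 - 7) = 3*(-10) = -30)
(184 + 311)**2/((((9 + 7*8) + Q(-2, -16))*(40*(-2)))) - 326199/(-310224) = (184 + 311)**2/((((9 + 7*8) - 30)*(40*(-2)))) - 326199/(-310224) = 495**2/((((9 + 56) - 30)*(-80))) - 326199*(-1/310224) = 245025/(((65 - 30)*(-80))) + 108733/103408 = 245025/((35*(-80))) + 108733/103408 = 245025/(-2800) + 108733/103408 = 245025*(-1/2800) + 108733/103408 = -9801/112 + 108733/103408 = -15645683/180964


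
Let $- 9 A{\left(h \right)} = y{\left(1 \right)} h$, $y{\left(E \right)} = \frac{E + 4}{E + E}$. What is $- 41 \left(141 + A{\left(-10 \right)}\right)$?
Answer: $- \frac{53054}{9} \approx -5894.9$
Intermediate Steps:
$y{\left(E \right)} = \frac{4 + E}{2 E}$
$A{\left(h \right)} = - \frac{5 h}{18}$ ($A{\left(h \right)} = - \frac{\frac{4 + 1}{2 \cdot 1} h}{9} = - \frac{\frac{1}{2} \cdot 1 \cdot 5 h}{9} = - \frac{\frac{5}{2} h}{9} = - \frac{5 h}{18}$)
$- 41 \left(141 + A{\left(-10 \right)}\right) = - 41 \left(141 - - \frac{25}{9}\right) = - 41 \left(141 + \frac{25}{9}\right) = \left(-41\right) \frac{1294}{9} = - \frac{53054}{9}$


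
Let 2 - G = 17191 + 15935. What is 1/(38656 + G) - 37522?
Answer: -207571703/5532 ≈ -37522.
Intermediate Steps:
G = -33124 (G = 2 - (17191 + 15935) = 2 - 1*33126 = 2 - 33126 = -33124)
1/(38656 + G) - 37522 = 1/(38656 - 33124) - 37522 = 1/5532 - 37522 = -207571703/5532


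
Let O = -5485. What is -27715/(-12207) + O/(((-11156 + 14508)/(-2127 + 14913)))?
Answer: -427999389895/20458932 ≈ -20920.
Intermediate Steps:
-27715/(-12207) + O/(((-11156 + 14508)/(-2127 + 14913))) = -27715/(-12207) - 5485*(-2127 + 14913)/(-11156 + 14508) = -27715*(-1/12207) - 5485/(3352/12786) = 27715/12207 - 5485/(3352*(1/12786)) = 27715/12207 - 5485/1676/6393 = 27715/12207 - 5485*6393/1676 = 27715/12207 - 35065605/1676 = -427999389895/20458932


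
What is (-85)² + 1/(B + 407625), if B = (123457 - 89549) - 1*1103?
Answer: 3182106751/440430 ≈ 7225.0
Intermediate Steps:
B = 32805 (B = 33908 - 1103 = 32805)
(-85)² + 1/(B + 407625) = (-85)² + 1/(32805 + 407625) = 7225 + 1/440430 = 3182106751/440430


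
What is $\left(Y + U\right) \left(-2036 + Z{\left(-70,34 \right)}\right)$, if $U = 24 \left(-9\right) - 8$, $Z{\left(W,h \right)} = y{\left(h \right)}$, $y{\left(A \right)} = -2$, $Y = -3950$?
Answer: $8506612$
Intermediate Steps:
$Z{\left(W,h \right)} = -2$
$U = -224$ ($U = -216 - 8 = -224$)
$\left(Y + U\right) \left(-2036 + Z{\left(-70,34 \right)}\right) = \left(-3950 - 224\right) \left(-2036 - 2\right) = \left(-4174\right) \left(-2038\right) = 8506612$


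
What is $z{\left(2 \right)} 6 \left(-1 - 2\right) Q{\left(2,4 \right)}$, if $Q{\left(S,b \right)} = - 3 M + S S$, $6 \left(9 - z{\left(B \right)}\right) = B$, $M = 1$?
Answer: $-156$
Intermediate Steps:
$z{\left(B \right)} = 9 - \frac{B}{6}$
$Q{\left(S,b \right)} = -3 + S^{2}$ ($Q{\left(S,b \right)} = \left(-3\right) 1 + S S = -3 + S^{2}$)
$z{\left(2 \right)} 6 \left(-1 - 2\right) Q{\left(2,4 \right)} = \left(9 - \frac{1}{3}\right) 6 \left(-1 - 2\right) \left(-3 + 2^{2}\right) = \left(9 - \frac{1}{3}\right) 6 \left(-3\right) \left(-3 + 4\right) = \frac{26}{3} \left(-18\right) 1 = \left(-156\right) 1 = -156$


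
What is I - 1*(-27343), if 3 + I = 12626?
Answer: 39966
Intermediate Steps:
I = 12623 (I = -3 + 12626 = 12623)
I - 1*(-27343) = 12623 - 1*(-27343) = 12623 + 27343 = 39966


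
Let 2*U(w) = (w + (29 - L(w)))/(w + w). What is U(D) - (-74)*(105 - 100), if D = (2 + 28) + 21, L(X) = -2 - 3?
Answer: 4445/12 ≈ 370.42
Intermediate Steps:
L(X) = -5
D = 51 (D = 30 + 21 = 51)
U(w) = (34 + w)/(4*w) (U(w) = ((w + (29 - 1*(-5)))/(w + w))/2 = ((w + (29 + 5))/((2*w)))/2 = ((w + 34)*(1/(2*w)))/2 = ((34 + w)*(1/(2*w)))/2 = ((34 + w)/(2*w))/2 = (34 + w)/(4*w))
U(D) - (-74)*(105 - 100) = (¼)*(34 + 51)/51 - (-74)*(105 - 100) = (¼)*(1/51)*85 - (-74)*5 = 5/12 - 1*(-370) = 5/12 + 370 = 4445/12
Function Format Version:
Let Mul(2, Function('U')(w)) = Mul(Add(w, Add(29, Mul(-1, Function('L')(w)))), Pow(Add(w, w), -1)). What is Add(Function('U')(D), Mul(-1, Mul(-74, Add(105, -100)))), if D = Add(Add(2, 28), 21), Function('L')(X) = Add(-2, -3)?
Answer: Rational(4445, 12) ≈ 370.42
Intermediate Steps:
Function('L')(X) = -5
D = 51 (D = Add(30, 21) = 51)
Function('U')(w) = Mul(Rational(1, 4), Pow(w, -1), Add(34, w)) (Function('U')(w) = Mul(Rational(1, 2), Mul(Add(w, Add(29, Mul(-1, -5))), Pow(Add(w, w), -1))) = Mul(Rational(1, 2), Mul(Add(w, Add(29, 5)), Pow(Mul(2, w), -1))) = Mul(Rational(1, 2), Mul(Add(w, 34), Mul(Rational(1, 2), Pow(w, -1)))) = Mul(Rational(1, 2), Mul(Add(34, w), Mul(Rational(1, 2), Pow(w, -1)))) = Mul(Rational(1, 2), Mul(Rational(1, 2), Pow(w, -1), Add(34, w))) = Mul(Rational(1, 4), Pow(w, -1), Add(34, w)))
Add(Function('U')(D), Mul(-1, Mul(-74, Add(105, -100)))) = Add(Mul(Rational(1, 4), Pow(51, -1), Add(34, 51)), Mul(-1, Mul(-74, Add(105, -100)))) = Add(Mul(Rational(1, 4), Rational(1, 51), 85), Mul(-1, Mul(-74, 5))) = Add(Rational(5, 12), Mul(-1, -370)) = Add(Rational(5, 12), 370) = Rational(4445, 12)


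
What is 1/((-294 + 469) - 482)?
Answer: -1/307 ≈ -0.0032573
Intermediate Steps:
1/((-294 + 469) - 482) = 1/(175 - 482) = 1/(-307) = -1/307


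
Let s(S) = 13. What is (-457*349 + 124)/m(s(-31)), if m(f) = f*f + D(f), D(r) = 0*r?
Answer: -159369/169 ≈ -943.01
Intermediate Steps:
D(r) = 0
m(f) = f² (m(f) = f*f + 0 = f² + 0 = f²)
(-457*349 + 124)/m(s(-31)) = (-457*349 + 124)/(13²) = (-159493 + 124)/169 = -159369*1/169 = -159369/169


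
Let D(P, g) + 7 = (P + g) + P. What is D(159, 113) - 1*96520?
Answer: -96096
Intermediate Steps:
D(P, g) = -7 + g + 2*P (D(P, g) = -7 + ((P + g) + P) = -7 + (g + 2*P) = -7 + g + 2*P)
D(159, 113) - 1*96520 = (-7 + 113 + 2*159) - 1*96520 = (-7 + 113 + 318) - 96520 = 424 - 96520 = -96096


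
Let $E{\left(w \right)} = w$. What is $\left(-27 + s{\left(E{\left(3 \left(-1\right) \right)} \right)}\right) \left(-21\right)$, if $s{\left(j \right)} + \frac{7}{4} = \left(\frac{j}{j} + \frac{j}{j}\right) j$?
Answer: $\frac{2919}{4} \approx 729.75$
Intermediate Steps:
$s{\left(j \right)} = - \frac{7}{4} + 2 j$ ($s{\left(j \right)} = - \frac{7}{4} + \left(\frac{j}{j} + \frac{j}{j}\right) j = - \frac{7}{4} + \left(1 + 1\right) j = - \frac{7}{4} + 2 j$)
$\left(-27 + s{\left(E{\left(3 \left(-1\right) \right)} \right)}\right) \left(-21\right) = \left(-27 + \left(- \frac{7}{4} + 2 \cdot 3 \left(-1\right)\right)\right) \left(-21\right) = \left(-27 + \left(- \frac{7}{4} + 2 \left(-3\right)\right)\right) \left(-21\right) = \left(-27 - \frac{31}{4}\right) \left(-21\right) = \left(- \frac{139}{4}\right) \left(-21\right) = \frac{2919}{4}$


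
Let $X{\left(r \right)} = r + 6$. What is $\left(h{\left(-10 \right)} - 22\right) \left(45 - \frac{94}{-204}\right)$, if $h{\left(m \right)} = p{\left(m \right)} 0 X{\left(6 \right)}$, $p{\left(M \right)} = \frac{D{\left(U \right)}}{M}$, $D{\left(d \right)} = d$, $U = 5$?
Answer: $- \frac{51007}{51} \approx -1000.1$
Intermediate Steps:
$p{\left(M \right)} = \frac{5}{M}$
$X{\left(r \right)} = 6 + r$
$h{\left(m \right)} = 0$ ($h{\left(m \right)} = \frac{5}{m} 0 \left(6 + 6\right) = 0 \cdot 12 = 0$)
$\left(h{\left(-10 \right)} - 22\right) \left(45 - \frac{94}{-204}\right) = \left(0 - 22\right) \left(45 - \frac{94}{-204}\right) = - 22 \left(45 - 94 \left(- \frac{1}{204}\right)\right) = - 22 \left(45 - - \frac{47}{102}\right) = - 22 \left(45 + \frac{47}{102}\right) = \left(-22\right) \frac{4637}{102} = - \frac{51007}{51}$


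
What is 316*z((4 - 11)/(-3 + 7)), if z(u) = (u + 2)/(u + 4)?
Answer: 316/9 ≈ 35.111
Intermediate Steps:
z(u) = (2 + u)/(4 + u)
316*z((4 - 11)/(-3 + 7)) = 316*((2 + (4 - 11)/(-3 + 7))/(4 + (4 - 11)/(-3 + 7))) = 316*((2 - 7/4)/(4 - 7/4)) = 316*((1/4)/(9/4)) = 316*((4/9)*(1/4)) = 316*(1/9) = 316/9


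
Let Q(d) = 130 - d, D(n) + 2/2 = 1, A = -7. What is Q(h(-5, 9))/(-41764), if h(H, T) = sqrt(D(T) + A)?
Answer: -65/20882 + I*sqrt(7)/41764 ≈ -0.0031127 + 6.335e-5*I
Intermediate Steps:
D(n) = 0 (D(n) = -1 + 1 = 0)
h(H, T) = I*sqrt(7) (h(H, T) = sqrt(0 - 7) = sqrt(-7) = I*sqrt(7))
Q(h(-5, 9))/(-41764) = (130 - I*sqrt(7))/(-41764) = (130 - I*sqrt(7))*(-1/41764) = -65/20882 + I*sqrt(7)/41764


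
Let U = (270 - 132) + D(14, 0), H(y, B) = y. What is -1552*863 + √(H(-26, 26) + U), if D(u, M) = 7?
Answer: -1339376 + √119 ≈ -1.3394e+6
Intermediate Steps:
U = 145 (U = (270 - 132) + 7 = 138 + 7 = 145)
-1552*863 + √(H(-26, 26) + U) = -1552*863 + √(-26 + 145) = -1339376 + √119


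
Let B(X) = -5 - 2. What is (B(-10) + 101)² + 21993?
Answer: 30829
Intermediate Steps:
B(X) = -7
(B(-10) + 101)² + 21993 = (-7 + 101)² + 21993 = 94² + 21993 = 8836 + 21993 = 30829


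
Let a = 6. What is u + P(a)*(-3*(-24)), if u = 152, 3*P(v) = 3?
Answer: 224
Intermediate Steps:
P(v) = 1 (P(v) = (⅓)*3 = 1)
u + P(a)*(-3*(-24)) = 152 + 1*(-3*(-24)) = 152 + 1*72 = 152 + 72 = 224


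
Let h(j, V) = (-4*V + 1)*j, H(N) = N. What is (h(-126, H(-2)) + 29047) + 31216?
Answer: 59129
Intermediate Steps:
h(j, V) = j*(1 - 4*V) (h(j, V) = (1 - 4*V)*j = j*(1 - 4*V))
(h(-126, H(-2)) + 29047) + 31216 = (-126*(1 - 4*(-2)) + 29047) + 31216 = (-126*(1 + 8) + 29047) + 31216 = (-126*9 + 29047) + 31216 = (-1134 + 29047) + 31216 = 27913 + 31216 = 59129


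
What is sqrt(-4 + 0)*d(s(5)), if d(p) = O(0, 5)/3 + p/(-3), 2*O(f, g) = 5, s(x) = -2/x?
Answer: 29*I/15 ≈ 1.9333*I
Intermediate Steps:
O(f, g) = 5/2 (O(f, g) = (1/2)*5 = 5/2)
d(p) = 5/6 - p/3 (d(p) = (5/2)/3 + p/(-3) = (5/2)*(1/3) + p*(-1/3) = 5/6 - p/3)
sqrt(-4 + 0)*d(s(5)) = sqrt(-4 + 0)*(5/6 - (-2)/(3*5)) = sqrt(-4)*(5/6 - (-2)/(3*5)) = (2*I)*(5/6 - 1/3*(-2/5)) = (2*I)*(5/6 + 2/15) = (2*I)*(29/30) = 29*I/15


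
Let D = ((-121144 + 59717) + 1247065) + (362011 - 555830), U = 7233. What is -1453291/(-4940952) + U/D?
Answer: 1477139532145/4900530071688 ≈ 0.30142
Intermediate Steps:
D = 991819 (D = (-61427 + 1247065) - 193819 = 1185638 - 193819 = 991819)
-1453291/(-4940952) + U/D = -1453291/(-4940952) + 7233/991819 = -1453291*(-1/4940952) + 7233*(1/991819) = 1453291/4940952 + 7233/991819 = 1477139532145/4900530071688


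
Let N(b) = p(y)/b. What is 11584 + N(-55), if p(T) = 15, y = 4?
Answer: 127421/11 ≈ 11584.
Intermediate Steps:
N(b) = 15/b
11584 + N(-55) = 11584 + 15/(-55) = 11584 + 15*(-1/55) = 11584 - 3/11 = 127421/11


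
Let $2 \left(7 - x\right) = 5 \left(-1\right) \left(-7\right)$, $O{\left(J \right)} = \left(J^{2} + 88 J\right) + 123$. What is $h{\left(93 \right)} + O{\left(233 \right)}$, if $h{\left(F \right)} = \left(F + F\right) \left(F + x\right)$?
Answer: $90261$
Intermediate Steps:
$O{\left(J \right)} = 123 + J^{2} + 88 J$
$x = - \frac{21}{2}$ ($x = 7 - \frac{5 \left(-1\right) \left(-7\right)}{2} = 7 - \frac{\left(-5\right) \left(-7\right)}{2} = 7 - \frac{35}{2} = - \frac{21}{2} \approx -10.5$)
$h{\left(F \right)} = 2 F \left(- \frac{21}{2} + F\right)$ ($h{\left(F \right)} = \left(F + F\right) \left(F - \frac{21}{2}\right) = 2 F \left(- \frac{21}{2} + F\right)$)
$h{\left(93 \right)} + O{\left(233 \right)} = 93 \left(-21 + 2 \cdot 93\right) + \left(123 + 233^{2} + 88 \cdot 233\right) = 93 \left(-21 + 186\right) + \left(123 + 54289 + 20504\right) = 93 \cdot 165 + 74916 = 15345 + 74916 = 90261$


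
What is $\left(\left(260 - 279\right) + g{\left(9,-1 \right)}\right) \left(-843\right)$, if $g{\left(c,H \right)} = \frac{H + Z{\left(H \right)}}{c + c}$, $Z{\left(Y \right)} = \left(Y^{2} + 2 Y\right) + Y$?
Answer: $\frac{32315}{2} \approx 16158.0$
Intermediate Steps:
$Z{\left(Y \right)} = Y^{2} + 3 Y$
$g{\left(c,H \right)} = \frac{H + H \left(3 + H\right)}{2 c}$ ($g{\left(c,H \right)} = \frac{H + H \left(3 + H\right)}{c + c} = \frac{H + H \left(3 + H\right)}{2 c}$)
$\left(\left(260 - 279\right) + g{\left(9,-1 \right)}\right) \left(-843\right) = \left(\left(260 - 279\right) + \frac{1}{2} \left(-1\right) \frac{1}{9} \left(4 - 1\right)\right) \left(-843\right) = \left(-19 + \frac{1}{2} \left(-1\right) \frac{1}{9} \cdot 3\right) \left(-843\right) = \left(-19 - \frac{1}{6}\right) \left(-843\right) = \left(- \frac{115}{6}\right) \left(-843\right) = \frac{32315}{2}$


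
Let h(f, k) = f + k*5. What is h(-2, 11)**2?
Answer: 2809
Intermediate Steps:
h(f, k) = f + 5*k
h(-2, 11)**2 = (-2 + 5*11)**2 = (-2 + 55)**2 = 53**2 = 2809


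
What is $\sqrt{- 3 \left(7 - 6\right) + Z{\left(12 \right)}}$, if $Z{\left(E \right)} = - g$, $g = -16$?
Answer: $\sqrt{13} \approx 3.6056$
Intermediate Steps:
$Z{\left(E \right)} = 16$ ($Z{\left(E \right)} = \left(-1\right) \left(-16\right) = 16$)
$\sqrt{- 3 \left(7 - 6\right) + Z{\left(12 \right)}} = \sqrt{- 3 \left(7 - 6\right) + 16} = \sqrt{\left(-3\right) 1 + 16} = \sqrt{-3 + 16} = \sqrt{13}$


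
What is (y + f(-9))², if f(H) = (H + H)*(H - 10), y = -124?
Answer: 47524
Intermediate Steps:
f(H) = 2*H*(-10 + H) (f(H) = (2*H)*(-10 + H) = 2*H*(-10 + H))
(y + f(-9))² = (-124 + 2*(-9)*(-10 - 9))² = (-124 + 2*(-9)*(-19))² = (-124 + 342)² = 218² = 47524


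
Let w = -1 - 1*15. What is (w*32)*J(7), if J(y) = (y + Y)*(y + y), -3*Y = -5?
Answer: -186368/3 ≈ -62123.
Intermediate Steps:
Y = 5/3 (Y = -1/3*(-5) = 5/3 ≈ 1.6667)
J(y) = 2*y*(5/3 + y) (J(y) = (y + 5/3)*(y + y) = (5/3 + y)*(2*y) = 2*y*(5/3 + y))
w = -16 (w = -1 - 15 = -16)
(w*32)*J(7) = (-16*32)*((2/3)*7*(5 + 3*7)) = -1024*7*(5 + 21)/3 = -1024*7*26/3 = -512*364/3 = -186368/3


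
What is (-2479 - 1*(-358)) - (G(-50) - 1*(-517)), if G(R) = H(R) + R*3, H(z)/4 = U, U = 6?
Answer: -2512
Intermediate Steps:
H(z) = 24 (H(z) = 4*6 = 24)
G(R) = 24 + 3*R (G(R) = 24 + R*3 = 24 + 3*R)
(-2479 - 1*(-358)) - (G(-50) - 1*(-517)) = (-2479 - 1*(-358)) - ((24 + 3*(-50)) - 1*(-517)) = (-2479 + 358) - ((24 - 150) + 517) = -2121 - (-126 + 517) = -2121 - 1*391 = -2121 - 391 = -2512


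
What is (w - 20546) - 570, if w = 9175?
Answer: -11941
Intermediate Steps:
(w - 20546) - 570 = (9175 - 20546) - 570 = -11371 - 570 = -11941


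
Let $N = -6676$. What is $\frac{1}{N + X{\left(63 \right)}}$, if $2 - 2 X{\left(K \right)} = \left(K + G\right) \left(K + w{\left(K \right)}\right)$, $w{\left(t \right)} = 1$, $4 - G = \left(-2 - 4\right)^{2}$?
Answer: $- \frac{1}{7667} \approx -0.00013043$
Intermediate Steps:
$G = -32$ ($G = 4 - \left(-2 - 4\right)^{2} = 4 - \left(-6\right)^{2} = 4 - 36 = -32$)
$X{\left(K \right)} = 1 - \frac{\left(1 + K\right) \left(-32 + K\right)}{2}$ ($X{\left(K \right)} = 1 - \frac{\left(K - 32\right) \left(K + 1\right)}{2} = 1 - \frac{\left(-32 + K\right) \left(1 + K\right)}{2} = 1 - \frac{\left(1 + K\right) \left(-32 + K\right)}{2}$)
$\frac{1}{N + X{\left(63 \right)}} = \frac{1}{-6676 + \left(17 - \frac{63^{2}}{2} + \frac{31}{2} \cdot 63\right)} = \frac{1}{-6676 + \left(17 - \frac{3969}{2} + \frac{1953}{2}\right)} = \frac{1}{-6676 - 991} = \frac{1}{-7667} = - \frac{1}{7667}$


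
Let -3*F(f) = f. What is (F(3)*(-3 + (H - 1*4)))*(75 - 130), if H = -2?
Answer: -495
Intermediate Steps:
F(f) = -f/3
(F(3)*(-3 + (H - 1*4)))*(75 - 130) = ((-⅓*3)*(-3 + (-2 - 1*4)))*(75 - 130) = -(-3 + (-2 - 4))*(-55) = -(-3 - 6)*(-55) = -1*(-9)*(-55) = 9*(-55) = -495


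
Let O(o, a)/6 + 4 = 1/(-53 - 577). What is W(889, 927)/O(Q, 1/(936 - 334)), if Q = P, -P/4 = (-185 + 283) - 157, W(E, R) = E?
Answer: -93345/2521 ≈ -37.027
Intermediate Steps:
P = 236 (P = -4*((-185 + 283) - 157) = -4*(98 - 157) = -4*(-59) = 236)
Q = 236
O(o, a) = -2521/105 (O(o, a) = -24 + 6/(-53 - 577) = -24 + 6/(-630) = -24 + 6*(-1/630) = -24 - 1/105 = -2521/105)
W(889, 927)/O(Q, 1/(936 - 334)) = 889/(-2521/105) = 889*(-105/2521) = -93345/2521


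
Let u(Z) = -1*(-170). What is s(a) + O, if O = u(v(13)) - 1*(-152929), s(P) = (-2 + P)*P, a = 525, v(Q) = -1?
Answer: 427674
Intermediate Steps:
u(Z) = 170
s(P) = P*(-2 + P)
O = 153099 (O = 170 - 1*(-152929) = 170 + 152929 = 153099)
s(a) + O = 525*(-2 + 525) + 153099 = 525*523 + 153099 = 274575 + 153099 = 427674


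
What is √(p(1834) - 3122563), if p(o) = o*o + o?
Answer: √242827 ≈ 492.77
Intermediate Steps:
p(o) = o + o² (p(o) = o² + o = o + o²)
√(p(1834) - 3122563) = √(1834*(1 + 1834) - 3122563) = √(1834*1835 - 3122563) = √(3365390 - 3122563) = √242827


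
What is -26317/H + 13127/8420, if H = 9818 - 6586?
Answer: -44790669/6803360 ≈ -6.5836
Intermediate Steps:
H = 3232
-26317/H + 13127/8420 = -26317/3232 + 13127/8420 = -44790669/6803360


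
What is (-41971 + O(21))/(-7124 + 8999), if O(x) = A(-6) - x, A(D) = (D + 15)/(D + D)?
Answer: -167971/7500 ≈ -22.396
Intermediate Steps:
A(D) = (15 + D)/(2*D) (A(D) = (15 + D)/((2*D)) = (15 + D)*(1/(2*D)) = (15 + D)/(2*D))
O(x) = -¾ - x (O(x) = (½)*(15 - 6)/(-6) - x = (½)*(-⅙)*9 - x = -¾ - x)
(-41971 + O(21))/(-7124 + 8999) = (-41971 + (-¾ - 1*21))/(-7124 + 8999) = (-41971 + (-¾ - 21))/1875 = (-41971 - 87/4)*(1/1875) = -167971/4*1/1875 = -167971/7500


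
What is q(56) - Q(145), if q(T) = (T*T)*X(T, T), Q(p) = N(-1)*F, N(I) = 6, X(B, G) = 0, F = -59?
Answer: 354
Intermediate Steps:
Q(p) = -354 (Q(p) = 6*(-59) = -354)
q(T) = 0 (q(T) = (T*T)*0 = T**2*0 = 0)
q(56) - Q(145) = 0 - 1*(-354) = 0 + 354 = 354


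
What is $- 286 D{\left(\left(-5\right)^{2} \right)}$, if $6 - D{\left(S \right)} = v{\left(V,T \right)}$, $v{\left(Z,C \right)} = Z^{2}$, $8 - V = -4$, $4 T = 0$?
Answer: $39468$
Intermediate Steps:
$T = 0$ ($T = \frac{1}{4} \cdot 0 = 0$)
$V = 12$ ($V = 8 - -4 = 8 + 4 = 12$)
$D{\left(S \right)} = -138$ ($D{\left(S \right)} = 6 - 12^{2} = 6 - 144 = -138$)
$- 286 D{\left(\left(-5\right)^{2} \right)} = \left(-286\right) \left(-138\right) = 39468$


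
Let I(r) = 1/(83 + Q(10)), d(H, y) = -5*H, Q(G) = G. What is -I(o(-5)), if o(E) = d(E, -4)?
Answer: -1/93 ≈ -0.010753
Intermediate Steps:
o(E) = -5*E
I(r) = 1/93 (I(r) = 1/(83 + 10) = 1/93)
-I(o(-5)) = -1*1/93 = -1/93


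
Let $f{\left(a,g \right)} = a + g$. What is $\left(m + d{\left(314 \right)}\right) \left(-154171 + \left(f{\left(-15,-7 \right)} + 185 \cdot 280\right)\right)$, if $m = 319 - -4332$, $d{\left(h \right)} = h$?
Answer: $-508381245$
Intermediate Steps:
$m = 4651$ ($m = 319 + 4332 = 4651$)
$\left(m + d{\left(314 \right)}\right) \left(-154171 + \left(f{\left(-15,-7 \right)} + 185 \cdot 280\right)\right) = \left(4651 + 314\right) \left(-154171 + \left(\left(-15 - 7\right) + 185 \cdot 280\right)\right) = 4965 \left(-154171 + \left(-22 + 51800\right)\right) = 4965 \left(-154171 + 51778\right) = 4965 \left(-102393\right) = -508381245$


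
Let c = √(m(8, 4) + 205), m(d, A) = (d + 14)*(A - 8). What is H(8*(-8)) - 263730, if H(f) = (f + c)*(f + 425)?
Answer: -286834 + 1083*√13 ≈ -2.8293e+5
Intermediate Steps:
m(d, A) = (-8 + A)*(14 + d) (m(d, A) = (14 + d)*(-8 + A) = (-8 + A)*(14 + d))
c = 3*√13 (c = √((-112 - 8*8 + 14*4 + 4*8) + 205) = √((-112 - 64 + 56 + 32) + 205) = √(-88 + 205) = √117 = 3*√13 ≈ 10.817)
H(f) = (425 + f)*(f + 3*√13) (H(f) = (f + 3*√13)*(f + 425) = (f + 3*√13)*(425 + f) = (425 + f)*(f + 3*√13))
H(8*(-8)) - 263730 = ((8*(-8))² + 425*(8*(-8)) + 1275*√13 + 3*(8*(-8))*√13) - 263730 = ((-64)² + 425*(-64) + 1275*√13 + 3*(-64)*√13) - 263730 = (4096 - 27200 + 1275*√13 - 192*√13) - 263730 = (-23104 + 1083*√13) - 263730 = -286834 + 1083*√13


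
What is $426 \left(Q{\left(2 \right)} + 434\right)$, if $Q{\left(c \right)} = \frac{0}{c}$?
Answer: $184884$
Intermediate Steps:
$Q{\left(c \right)} = 0$
$426 \left(Q{\left(2 \right)} + 434\right) = 426 \left(0 + 434\right) = 426 \cdot 434 = 184884$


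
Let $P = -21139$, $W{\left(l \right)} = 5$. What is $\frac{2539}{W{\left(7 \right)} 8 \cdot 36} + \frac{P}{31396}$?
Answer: $\frac{12318571}{11302560} \approx 1.0899$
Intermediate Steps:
$\frac{2539}{W{\left(7 \right)} 8 \cdot 36} + \frac{P}{31396} = \frac{2539}{5 \cdot 8 \cdot 36} - \frac{21139}{31396} = \frac{2539}{40 \cdot 36} - \frac{21139}{31396} = \frac{2539}{1440} - \frac{21139}{31396} = \frac{12318571}{11302560}$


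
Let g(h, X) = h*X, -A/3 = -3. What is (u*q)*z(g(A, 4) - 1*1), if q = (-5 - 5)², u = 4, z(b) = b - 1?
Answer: 13600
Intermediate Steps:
A = 9 (A = -3*(-3) = 9)
g(h, X) = X*h
z(b) = -1 + b
q = 100 (q = (-10)² = 100)
(u*q)*z(g(A, 4) - 1*1) = (4*100)*(-1 + (4*9 - 1*1)) = 400*(-1 + (36 - 1)) = 400*(-1 + 35) = 400*34 = 13600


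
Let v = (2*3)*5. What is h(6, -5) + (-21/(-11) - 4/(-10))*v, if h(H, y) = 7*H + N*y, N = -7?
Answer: 1609/11 ≈ 146.27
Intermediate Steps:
h(H, y) = -7*y + 7*H (h(H, y) = 7*H - 7*y = -7*y + 7*H)
v = 30 (v = 6*5 = 30)
h(6, -5) + (-21/(-11) - 4/(-10))*v = (-7*(-5) + 7*6) + (-21/(-11) - 4/(-10))*30 = (35 + 42) + (-21*(-1/11) - 4*(-⅒))*30 = 77 + (21/11 + ⅖)*30 = 77 + (127/55)*30 = 77 + 762/11 = 1609/11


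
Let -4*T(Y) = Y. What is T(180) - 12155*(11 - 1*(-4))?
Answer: -182370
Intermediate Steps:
T(Y) = -Y/4
T(180) - 12155*(11 - 1*(-4)) = -¼*180 - 12155*(11 - 1*(-4)) = -45 - 12155*(11 + 4) = -45 - 12155*15 = -45 - 1*182325 = -45 - 182325 = -182370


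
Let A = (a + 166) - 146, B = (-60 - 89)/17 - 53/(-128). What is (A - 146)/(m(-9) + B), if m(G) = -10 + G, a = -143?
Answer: 585344/59515 ≈ 9.8352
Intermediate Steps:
B = -18171/2176 (B = -149*1/17 - 53*(-1/128) = -149/17 + 53/128 = -18171/2176 ≈ -8.3506)
A = -123 (A = (-143 + 166) - 146 = 23 - 146 = -123)
(A - 146)/(m(-9) + B) = (-123 - 146)/((-10 - 9) - 18171/2176) = -269/(-19 - 18171/2176) = -269/(-59515/2176) = -269*(-2176/59515) = 585344/59515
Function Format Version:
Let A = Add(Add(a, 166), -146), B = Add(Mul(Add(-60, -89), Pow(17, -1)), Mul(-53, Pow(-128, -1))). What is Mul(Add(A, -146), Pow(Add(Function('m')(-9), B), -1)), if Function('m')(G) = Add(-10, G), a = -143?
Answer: Rational(585344, 59515) ≈ 9.8352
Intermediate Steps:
B = Rational(-18171, 2176) (B = Add(Mul(-149, Rational(1, 17)), Mul(-53, Rational(-1, 128))) = Add(Rational(-149, 17), Rational(53, 128)) = Rational(-18171, 2176) ≈ -8.3506)
A = -123 (A = Add(Add(-143, 166), -146) = Add(23, -146) = -123)
Mul(Add(A, -146), Pow(Add(Function('m')(-9), B), -1)) = Mul(Add(-123, -146), Pow(Add(Add(-10, -9), Rational(-18171, 2176)), -1)) = Mul(-269, Pow(Add(-19, Rational(-18171, 2176)), -1)) = Mul(-269, Pow(Rational(-59515, 2176), -1)) = Mul(-269, Rational(-2176, 59515)) = Rational(585344, 59515)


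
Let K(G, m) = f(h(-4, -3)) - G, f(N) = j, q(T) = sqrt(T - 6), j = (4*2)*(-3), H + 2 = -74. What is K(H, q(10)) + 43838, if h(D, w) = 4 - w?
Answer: 43890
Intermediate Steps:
H = -76 (H = -2 - 74 = -76)
j = -24 (j = 8*(-3) = -24)
q(T) = sqrt(-6 + T)
f(N) = -24
K(G, m) = -24 - G
K(H, q(10)) + 43838 = (-24 - 1*(-76)) + 43838 = (-24 + 76) + 43838 = 52 + 43838 = 43890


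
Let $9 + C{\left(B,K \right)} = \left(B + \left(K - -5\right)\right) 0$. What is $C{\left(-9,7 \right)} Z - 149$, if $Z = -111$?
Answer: $850$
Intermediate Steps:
$C{\left(B,K \right)} = -9$ ($C{\left(B,K \right)} = -9 + \left(B + \left(K - -5\right)\right) 0 = -9 + \left(B + \left(K + 5\right)\right) 0 = -9 + \left(B + \left(5 + K\right)\right) 0 = -9 + \left(5 + B + K\right) 0 = -9 + 0 = -9$)
$C{\left(-9,7 \right)} Z - 149 = \left(-9\right) \left(-111\right) - 149 = 999 - 149 = 850$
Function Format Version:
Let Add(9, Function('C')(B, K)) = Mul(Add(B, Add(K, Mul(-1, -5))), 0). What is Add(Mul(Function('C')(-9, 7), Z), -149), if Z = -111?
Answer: 850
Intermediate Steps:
Function('C')(B, K) = -9 (Function('C')(B, K) = Add(-9, Mul(Add(B, Add(K, Mul(-1, -5))), 0)) = Add(-9, Mul(Add(B, Add(K, 5)), 0)) = Add(-9, Mul(Add(B, Add(5, K)), 0)) = Add(-9, Mul(Add(5, B, K), 0)) = Add(-9, 0) = -9)
Add(Mul(Function('C')(-9, 7), Z), -149) = Add(Mul(-9, -111), -149) = Add(999, -149) = 850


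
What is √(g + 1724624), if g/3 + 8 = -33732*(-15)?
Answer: 2*√810635 ≈ 1800.7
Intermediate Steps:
g = 1517916 (g = -24 + 3*(-33732*(-15)) = -24 + 3*505980 = -24 + 1517940 = 1517916)
√(g + 1724624) = √(1517916 + 1724624) = √3242540 = 2*√810635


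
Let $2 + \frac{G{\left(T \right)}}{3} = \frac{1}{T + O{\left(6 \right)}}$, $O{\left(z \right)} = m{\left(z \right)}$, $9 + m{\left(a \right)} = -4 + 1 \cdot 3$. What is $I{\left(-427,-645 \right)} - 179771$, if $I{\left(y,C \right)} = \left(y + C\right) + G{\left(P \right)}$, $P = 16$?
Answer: $- \frac{361697}{2} \approx -1.8085 \cdot 10^{5}$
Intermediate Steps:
$m{\left(a \right)} = -10$ ($m{\left(a \right)} = -9 + \left(-4 + 1 \cdot 3\right) = -9 + \left(-4 + 3\right) = -9 - 1 = -10$)
$O{\left(z \right)} = -10$
$G{\left(T \right)} = -6 + \frac{3}{-10 + T}$ ($G{\left(T \right)} = -6 + \frac{3}{T - 10} = -6 + \frac{3}{-10 + T}$)
$I{\left(y,C \right)} = - \frac{11}{2} + C + y$ ($I{\left(y,C \right)} = \left(y + C\right) + \frac{3 \left(21 - 32\right)}{-10 + 16} = \left(C + y\right) + \frac{3 \left(21 - 32\right)}{6} = \left(C + y\right) + 3 \cdot \frac{1}{6} \left(-11\right) = \left(C + y\right) - \frac{11}{2} = - \frac{11}{2} + C + y$)
$I{\left(-427,-645 \right)} - 179771 = \left(- \frac{11}{2} - 645 - 427\right) - 179771 = - \frac{2155}{2} - 179771 = - \frac{361697}{2}$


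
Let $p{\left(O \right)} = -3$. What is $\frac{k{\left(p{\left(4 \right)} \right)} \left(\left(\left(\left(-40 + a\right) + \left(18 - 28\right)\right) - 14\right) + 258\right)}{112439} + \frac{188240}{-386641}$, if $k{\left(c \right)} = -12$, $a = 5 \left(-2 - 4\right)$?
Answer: $- \frac{21926426848}{43473527399} \approx -0.50436$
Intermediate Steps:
$a = -30$ ($a = 5 \left(-2 - 4\right) = 5 \left(-6\right) = -30$)
$\frac{k{\left(p{\left(4 \right)} \right)} \left(\left(\left(\left(-40 + a\right) + \left(18 - 28\right)\right) - 14\right) + 258\right)}{112439} + \frac{188240}{-386641} = \frac{\left(-12\right) \left(\left(\left(\left(-40 - 30\right) + \left(18 - 28\right)\right) - 14\right) + 258\right)}{112439} + \frac{188240}{-386641} = - 12 \left(\left(\left(-70 + \left(18 - 28\right)\right) - 14\right) + 258\right) \frac{1}{112439} + 188240 \left(- \frac{1}{386641}\right) = - 12 \left(\left(\left(-70 - 10\right) - 14\right) + 258\right) \frac{1}{112439} - \frac{188240}{386641} = - 12 \left(\left(-80 - 14\right) + 258\right) \frac{1}{112439} - \frac{188240}{386641} = - 12 \left(-94 + 258\right) \frac{1}{112439} - \frac{188240}{386641} = \left(-12\right) 164 \cdot \frac{1}{112439} - \frac{188240}{386641} = \left(-1968\right) \frac{1}{112439} - \frac{188240}{386641} = - \frac{1968}{112439} - \frac{188240}{386641} = - \frac{21926426848}{43473527399}$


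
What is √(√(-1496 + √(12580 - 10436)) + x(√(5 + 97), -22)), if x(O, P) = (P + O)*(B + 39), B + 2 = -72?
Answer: √(770 - 35*√102 + 2*I*√(374 - √134)) ≈ 20.43 + 0.93184*I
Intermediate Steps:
B = -74 (B = -2 - 72 = -74)
x(O, P) = -35*O - 35*P (x(O, P) = (P + O)*(-74 + 39) = (O + P)*(-35) = -35*O - 35*P)
√(√(-1496 + √(12580 - 10436)) + x(√(5 + 97), -22)) = √(√(-1496 + √(12580 - 10436)) + (-35*√(5 + 97) - 35*(-22))) = √(√(-1496 + √2144) + (-35*√102 + 770)) = √(√(-1496 + 4*√134) + (770 - 35*√102)) = √(770 + √(-1496 + 4*√134) - 35*√102)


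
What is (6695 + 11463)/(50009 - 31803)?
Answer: 9079/9103 ≈ 0.99736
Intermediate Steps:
(6695 + 11463)/(50009 - 31803) = 18158/18206 = 18158*(1/18206) = 9079/9103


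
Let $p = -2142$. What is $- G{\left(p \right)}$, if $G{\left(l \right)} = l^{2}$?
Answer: $-4588164$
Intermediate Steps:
$- G{\left(p \right)} = - \left(-2142\right)^{2} = \left(-1\right) 4588164 = -4588164$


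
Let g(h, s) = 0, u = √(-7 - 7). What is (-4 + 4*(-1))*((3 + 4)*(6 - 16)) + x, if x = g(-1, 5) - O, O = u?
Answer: 560 - I*√14 ≈ 560.0 - 3.7417*I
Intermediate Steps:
u = I*√14 (u = √(-14) = I*√14 ≈ 3.7417*I)
O = I*√14 ≈ 3.7417*I
x = -I*√14 (x = 0 - I*√14 = -I*√14 ≈ -3.7417*I)
(-4 + 4*(-1))*((3 + 4)*(6 - 16)) + x = (-4 + 4*(-1))*((3 + 4)*(6 - 16)) - I*√14 = (-4 - 4)*(7*(-10)) - I*√14 = -8*(-70) - I*√14 = 560 - I*√14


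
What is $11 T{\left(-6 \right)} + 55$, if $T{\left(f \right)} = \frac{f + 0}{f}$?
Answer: $66$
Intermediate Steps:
$T{\left(f \right)} = 1$ ($T{\left(f \right)} = \frac{f}{f} = 1$)
$11 T{\left(-6 \right)} + 55 = 11 \cdot 1 + 55 = 11 + 55 = 66$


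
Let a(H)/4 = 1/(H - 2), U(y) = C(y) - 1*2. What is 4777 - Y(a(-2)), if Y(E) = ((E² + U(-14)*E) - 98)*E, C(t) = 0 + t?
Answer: 4696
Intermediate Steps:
C(t) = t
U(y) = -2 + y (U(y) = y - 1*2 = y - 2 = -2 + y)
a(H) = 4/(-2 + H) (a(H) = 4/(H - 2) = 4/(-2 + H))
Y(E) = E*(-98 + E² - 16*E) (Y(E) = ((E² + (-2 - 14)*E) - 98)*E = ((E² - 16*E) - 98)*E = (-98 + E² - 16*E)*E = E*(-98 + E² - 16*E))
4777 - Y(a(-2)) = 4777 - 4/(-2 - 2)*(-98 + (4/(-2 - 2))² - 64/(-2 - 2)) = 4777 - 4/(-4)*(-98 + (4/(-4))² - 64/(-4)) = 4777 - 4*(-¼)*(-98 + (4*(-¼))² - 64*(-1)/4) = 4777 - (-1)*(-98 + (-1)² - 16*(-1)) = 4777 - (-1)*(-98 + 1 + 16) = 4777 - (-1)*(-81) = 4777 - 1*81 = 4777 - 81 = 4696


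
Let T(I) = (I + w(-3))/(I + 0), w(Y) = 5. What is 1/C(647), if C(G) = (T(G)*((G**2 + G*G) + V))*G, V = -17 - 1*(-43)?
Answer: 1/545883088 ≈ 1.8319e-9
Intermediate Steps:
T(I) = (5 + I)/I (T(I) = (I + 5)/(I + 0) = (5 + I)/I)
V = 26 (V = -17 + 43 = 26)
C(G) = (5 + G)*(26 + 2*G**2) (C(G) = (((5 + G)/G)*((G**2 + G*G) + 26))*G = (((5 + G)/G)*((G**2 + G**2) + 26))*G = (((5 + G)/G)*(2*G**2 + 26))*G = (((5 + G)/G)*(26 + 2*G**2))*G = ((5 + G)*(26 + 2*G**2)/G)*G = (5 + G)*(26 + 2*G**2))
1/C(647) = 1/(2*(5 + 647)*(13 + 647**2)) = 1/(2*652*(13 + 418609)) = 1/(2*652*418622) = 1/545883088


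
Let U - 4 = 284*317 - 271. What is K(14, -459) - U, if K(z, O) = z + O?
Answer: -90206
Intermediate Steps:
U = 89761 (U = 4 + (284*317 - 271) = 4 + (90028 - 271) = 4 + 89757 = 89761)
K(z, O) = O + z
K(14, -459) - U = (-459 + 14) - 1*89761 = -445 - 89761 = -90206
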